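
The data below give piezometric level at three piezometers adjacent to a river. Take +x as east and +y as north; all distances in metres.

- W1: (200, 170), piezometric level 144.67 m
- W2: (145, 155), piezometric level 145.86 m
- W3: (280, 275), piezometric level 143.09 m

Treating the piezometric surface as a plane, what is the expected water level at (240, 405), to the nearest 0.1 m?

144.2 m

Taking W1 as reference: W2−W1 = (-55, -15, +1.19); W3−W1 = (80, 105, -1.58).
Determinant of the coordinate differences = (-55)·105 − 80·(-15) = -4575.
∂h/∂x = [(+1.19)·105 − (-1.58)·(-15)] / -4575 = -0.02213
∂h/∂y = [(-55)·(-1.58) − 80·(+1.19)] / -4575 = +0.001814
h(240, 405) = 144.67 + (-0.02213)·(40) + (+0.001814)·(235) = 144.67 -0.885 +0.426 = 144.211 m.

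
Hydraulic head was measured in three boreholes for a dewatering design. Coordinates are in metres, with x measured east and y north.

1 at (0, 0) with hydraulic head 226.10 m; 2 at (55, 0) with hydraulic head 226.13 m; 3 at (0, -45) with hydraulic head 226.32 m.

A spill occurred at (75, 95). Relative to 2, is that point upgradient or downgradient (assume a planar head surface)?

∂h/∂x = (226.13 − 226.10) / (55 − 0) = +0.0005455
∂h/∂y = (226.32 − 226.10) / (-45 − 0) = -0.004889
Head at (75, 95) = 226.10 + (+0.0005455)·(75) + (-0.004889)·(95) = 225.68 m.
That is lower than the 226.13 m at 2, so the point is downgradient.

downgradient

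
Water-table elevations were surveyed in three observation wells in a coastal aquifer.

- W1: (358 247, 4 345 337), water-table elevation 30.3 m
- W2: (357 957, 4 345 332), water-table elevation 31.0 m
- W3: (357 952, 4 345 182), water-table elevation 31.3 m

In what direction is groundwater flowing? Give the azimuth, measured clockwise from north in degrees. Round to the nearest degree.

With h = a·x + b·y + c and W1 as origin, the differences give:
  (-290)·a + (-5)·b = +0.7
  (-295)·a + (-155)·b = +1.0
Eliminate b (×(-155) and ×(-5), subtract): 43475·a = -103.50 → a = ∂h/∂x = -0.002381
Back-substitute: b = ∂h/∂y = -0.001921.
Flow direction (−∇h) has components (+0.002381 E, +0.001921 N).
Azimuth = atan2(E, N) = atan2(+0.002381, +0.001921) = 51.1° ≈ 051°.

051°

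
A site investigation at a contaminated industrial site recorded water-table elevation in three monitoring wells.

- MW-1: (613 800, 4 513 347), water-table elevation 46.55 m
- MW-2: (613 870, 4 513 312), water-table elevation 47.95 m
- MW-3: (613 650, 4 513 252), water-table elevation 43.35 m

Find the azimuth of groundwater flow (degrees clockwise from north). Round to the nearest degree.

Differences from MW-1: to MW-2 (Δx, Δy, Δh) = (70, -35, +1.40); to MW-3 = (-150, -95, -3.20).
Solve a·Δx + b·Δy = Δh: det = 70·(-95) − (-150)·(-35) = -11900.
∂h/∂x = [(+1.40)·(-95) − (-3.20)·(-35)] / -11900 = +0.02059
∂h/∂y = [70·(-3.20) − (-150)·(+1.40)] / -11900 = +0.001176
Flow direction (−∇h) has components (-0.02059 E, -0.001176 N).
Azimuth = atan2(E, N) = atan2(-0.02059, -0.001176) = 266.7° ≈ 267°.

267°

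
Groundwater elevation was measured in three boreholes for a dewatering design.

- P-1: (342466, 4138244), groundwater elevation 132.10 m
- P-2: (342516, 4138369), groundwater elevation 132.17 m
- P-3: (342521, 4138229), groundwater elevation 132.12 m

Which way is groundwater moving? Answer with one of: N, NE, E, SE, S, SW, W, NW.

SW

Taking P-1 as reference: P-2−P-1 = (50, 125, +0.07); P-3−P-1 = (55, -15, +0.02).
Determinant of the coordinate differences = 50·(-15) − 55·125 = -7625.
∂h/∂x = [(+0.07)·(-15) − (+0.02)·125] / -7625 = +0.0004656
∂h/∂y = [50·(+0.02) − 55·(+0.07)] / -7625 = +0.0003738
Flow = −∇h = (-0.0004656 east, -0.0003738 north), which points southwest.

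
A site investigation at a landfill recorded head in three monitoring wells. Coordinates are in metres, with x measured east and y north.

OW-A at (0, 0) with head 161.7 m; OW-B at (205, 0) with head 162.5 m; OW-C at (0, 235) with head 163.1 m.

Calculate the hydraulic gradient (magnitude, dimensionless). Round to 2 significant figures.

0.0071

∂h/∂x = (162.5 − 161.7) / (205 − 0) = +0.003902
∂h/∂y = (163.1 − 161.7) / (235 − 0) = +0.005957
|∇h| = √(0.003902² + 0.005957²) = 0.007121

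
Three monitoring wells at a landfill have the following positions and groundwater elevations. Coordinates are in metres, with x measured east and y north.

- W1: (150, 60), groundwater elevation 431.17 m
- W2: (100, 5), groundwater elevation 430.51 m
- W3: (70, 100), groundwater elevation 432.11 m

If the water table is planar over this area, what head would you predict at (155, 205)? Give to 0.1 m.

With h = a·x + b·y + c and W1 as origin, the differences give:
  (-50)·a + (-55)·b = -0.66
  (-80)·a + 40·b = +0.94
Eliminate b (×40 and ×(-55), subtract): -6400·a = 25.300 → a = ∂h/∂x = -0.003953
Back-substitute: b = ∂h/∂y = +0.01559.
h(155, 205) = 431.17 + (-0.003953)·(5) + (+0.01559)·(145) = 431.17 -0.020 +2.261 = 433.411 m.

433.4 m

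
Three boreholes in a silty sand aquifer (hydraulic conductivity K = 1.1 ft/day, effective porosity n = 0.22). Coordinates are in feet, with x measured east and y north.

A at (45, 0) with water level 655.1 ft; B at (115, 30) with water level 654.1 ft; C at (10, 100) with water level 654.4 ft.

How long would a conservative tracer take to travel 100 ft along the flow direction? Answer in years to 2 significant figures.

Taking A as reference: B−A = (70, 30, -1.0); C−A = (-35, 100, -0.7).
Solve a·Δx + b·Δy = Δh: det = 70·100 − (-35)·30 = 8050.
∂h/∂x = [(-1.0)·100 − (-0.7)·30] / 8050 = -0.009814
∂h/∂y = [70·(-0.7) − (-35)·(-1.0)] / 8050 = -0.01043
|∇h| = √(-0.009814² + -0.01043²) = 0.01432
Seepage velocity v = K·i/n = 1.1 × 0.01432 / 0.22 = 0.0716 ft/day.
t = 100 / 0.0716 = 1397 days = 3.82 years.

3.8 years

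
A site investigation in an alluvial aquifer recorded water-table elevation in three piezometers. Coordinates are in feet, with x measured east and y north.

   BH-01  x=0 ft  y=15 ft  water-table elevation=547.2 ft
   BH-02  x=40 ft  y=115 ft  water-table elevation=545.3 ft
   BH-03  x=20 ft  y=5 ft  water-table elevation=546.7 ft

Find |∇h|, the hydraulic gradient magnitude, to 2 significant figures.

0.030

Taking BH-01 as reference: BH-02−BH-01 = (40, 100, -1.9); BH-03−BH-01 = (20, -10, -0.5).
Determinant of the coordinate differences = 40·(-10) − 20·100 = -2400.
∂h/∂x = [(-1.9)·(-10) − (-0.5)·100] / -2400 = -0.02875
∂h/∂y = [40·(-0.5) − 20·(-1.9)] / -2400 = -0.007500
|∇h| = √(-0.02875² + -0.007500²) = 0.02971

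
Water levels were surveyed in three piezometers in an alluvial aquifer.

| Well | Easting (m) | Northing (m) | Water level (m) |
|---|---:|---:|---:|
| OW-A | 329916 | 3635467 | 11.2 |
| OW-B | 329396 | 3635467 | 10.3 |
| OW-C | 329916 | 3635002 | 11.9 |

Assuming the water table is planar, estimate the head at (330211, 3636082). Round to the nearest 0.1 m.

∂h/∂x = (10.3 − 11.2) / (329396 − 329916) = +0.001731
∂h/∂y = (11.9 − 11.2) / (3635002 − 3635467) = -0.001505
h(330211, 3636082) = 11.2 + (+0.001731)·(295) + (-0.001505)·(615) = 11.2 +0.511 -0.926 = 10.785 m.

10.8 m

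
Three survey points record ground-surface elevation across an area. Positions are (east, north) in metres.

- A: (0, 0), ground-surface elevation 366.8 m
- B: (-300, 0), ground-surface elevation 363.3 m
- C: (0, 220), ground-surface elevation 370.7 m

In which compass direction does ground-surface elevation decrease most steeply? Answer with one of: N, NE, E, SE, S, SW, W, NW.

∂z/∂x = (363.3 − 366.8) / (-300 − 0) = +0.01167
∂z/∂y = (370.7 − 366.8) / (220 − 0) = +0.01773
Steepest decrease is along −∇f = (-0.01167 E, -0.01773 N) → southwest.

SW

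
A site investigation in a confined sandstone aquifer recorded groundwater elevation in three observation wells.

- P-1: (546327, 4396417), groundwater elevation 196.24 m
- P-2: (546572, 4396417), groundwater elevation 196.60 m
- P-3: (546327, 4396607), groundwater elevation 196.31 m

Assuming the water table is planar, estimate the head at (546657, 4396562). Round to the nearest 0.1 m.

196.8 m

∂h/∂x = (196.60 − 196.24) / (546572 − 546327) = +0.001469
∂h/∂y = (196.31 − 196.24) / (4396607 − 4396417) = +0.0003684
h(546657, 4396562) = 196.24 + (+0.001469)·(330) + (+0.0003684)·(145) = 196.24 +0.485 +0.053 = 196.778 m.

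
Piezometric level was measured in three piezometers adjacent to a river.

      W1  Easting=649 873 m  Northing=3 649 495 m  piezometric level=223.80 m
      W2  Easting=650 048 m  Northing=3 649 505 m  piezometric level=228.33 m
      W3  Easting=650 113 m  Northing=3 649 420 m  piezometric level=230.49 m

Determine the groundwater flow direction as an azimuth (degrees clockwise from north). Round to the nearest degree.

282°

Taking W1 as reference: W2−W1 = (175, 10, +4.53); W3−W1 = (240, -75, +6.69).
Solve a·Δx + b·Δy = Δh: det = 175·(-75) − 240·10 = -15525.
∂h/∂x = [(+4.53)·(-75) − (+6.69)·10] / -15525 = +0.02619
∂h/∂y = [175·(+6.69) − 240·(+4.53)] / -15525 = -0.005382
Flow direction (−∇h) has components (-0.02619 E, +0.005382 N).
Azimuth = atan2(E, N) = atan2(-0.02619, +0.005382) = 281.6° ≈ 282°.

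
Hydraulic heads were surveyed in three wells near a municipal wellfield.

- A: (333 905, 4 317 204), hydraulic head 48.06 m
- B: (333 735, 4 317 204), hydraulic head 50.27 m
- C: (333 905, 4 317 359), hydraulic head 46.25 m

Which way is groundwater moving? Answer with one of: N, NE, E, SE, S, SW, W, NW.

∂h/∂x = (50.27 − 48.06) / (333735 − 333905) = -0.01300
∂h/∂y = (46.25 − 48.06) / (4317359 − 4317204) = -0.01168
Flow = −∇h = (+0.01300 east, +0.01168 north), which points northeast.

NE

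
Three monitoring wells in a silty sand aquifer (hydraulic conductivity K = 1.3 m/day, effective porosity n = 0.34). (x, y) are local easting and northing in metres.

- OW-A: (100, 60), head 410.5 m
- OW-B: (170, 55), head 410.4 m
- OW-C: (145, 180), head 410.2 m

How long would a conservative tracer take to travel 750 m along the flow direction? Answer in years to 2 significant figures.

With h = a·x + b·y + c and OW-A as origin, the differences give:
  70·a + (-5)·b = -0.1
  45·a + 120·b = -0.3
Eliminate b (×120 and ×(-5), subtract): 8625·a = -13.50 → a = ∂h/∂x = -0.001565
Back-substitute: b = ∂h/∂y = -0.001913.
|∇h| = √(-0.001565² + -0.001913²) = 0.002472
Seepage velocity v = K·i/n = 1.3 × 0.002472 / 0.34 = 0.009452 m/day.
t = 750 / 0.009452 = 7.935e+04 days = 217 years.

220 years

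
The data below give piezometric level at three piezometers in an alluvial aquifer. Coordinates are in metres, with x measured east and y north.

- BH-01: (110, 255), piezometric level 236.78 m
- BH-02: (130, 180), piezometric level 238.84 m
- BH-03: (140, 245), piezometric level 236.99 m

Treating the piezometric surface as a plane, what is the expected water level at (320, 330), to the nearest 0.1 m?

Three-point gradient (reference BH-01): Δ to BH-02 = (20, -75, +2.06), Δ to BH-03 = (30, -10, +0.21).
∂h/∂x = -0.002366, ∂h/∂y = -0.02810 (det = 2050).
h(320, 330) = 236.78 + (-0.002366)·(210) + (-0.02810)·(75) = 236.78 -0.497 -2.107 = 234.176 m.

234.2 m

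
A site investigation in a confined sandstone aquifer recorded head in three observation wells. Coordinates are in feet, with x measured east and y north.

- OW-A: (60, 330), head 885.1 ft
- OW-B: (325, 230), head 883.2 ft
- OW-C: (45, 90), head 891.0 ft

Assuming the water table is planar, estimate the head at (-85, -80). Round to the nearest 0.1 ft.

897.1 ft

With h = a·x + b·y + c and OW-A as origin, the differences give:
  265·a + (-100)·b = -1.9
  (-15)·a + (-240)·b = +5.9
Eliminate b (×(-240) and ×(-100), subtract): -65100·a = 1046.00 → a = ∂h/∂x = -0.01607
Back-substitute: b = ∂h/∂y = -0.02358.
h(-85, -80) = 885.1 + (-0.01607)·(-145) + (-0.02358)·(-410) = 885.1 +2.330 +9.667 = 897.097 ft.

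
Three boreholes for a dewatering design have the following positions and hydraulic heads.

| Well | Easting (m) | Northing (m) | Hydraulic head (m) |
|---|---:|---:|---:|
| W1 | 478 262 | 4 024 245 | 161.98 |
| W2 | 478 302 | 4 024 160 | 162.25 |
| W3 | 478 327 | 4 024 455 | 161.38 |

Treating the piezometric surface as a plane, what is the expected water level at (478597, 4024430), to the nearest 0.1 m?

Three-point gradient (reference W1): Δ to W2 = (40, -85, +0.27), Δ to W3 = (65, 210, -0.60).
∂h/∂x = +0.0004093, ∂h/∂y = -0.002984 (det = 13925).
h(478597, 4024430) = 161.98 + (+0.0004093)·(335) + (-0.002984)·(185) = 161.98 +0.137 -0.552 = 161.565 m.

161.6 m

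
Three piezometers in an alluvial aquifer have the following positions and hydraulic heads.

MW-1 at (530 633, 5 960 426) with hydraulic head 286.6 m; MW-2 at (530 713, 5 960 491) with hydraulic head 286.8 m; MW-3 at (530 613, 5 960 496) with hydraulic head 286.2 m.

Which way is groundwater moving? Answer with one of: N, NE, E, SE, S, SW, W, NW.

NW

With h = a·x + b·y + c and MW-1 as origin, the differences give:
  80·a + 65·b = +0.2
  (-20)·a + 70·b = -0.4
Eliminate b (×70 and ×65, subtract): 6900·a = 40.00 → a = ∂h/∂x = +0.005797
Back-substitute: b = ∂h/∂y = -0.004058.
Flow = −∇h = (-0.005797 east, +0.004058 north), which points northwest.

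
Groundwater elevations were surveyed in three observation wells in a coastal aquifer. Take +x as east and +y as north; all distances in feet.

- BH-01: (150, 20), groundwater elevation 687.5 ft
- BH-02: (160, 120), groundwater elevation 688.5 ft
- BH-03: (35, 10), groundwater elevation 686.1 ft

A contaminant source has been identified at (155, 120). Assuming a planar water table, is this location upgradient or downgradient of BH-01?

upgradient

Taking BH-01 as reference: BH-02−BH-01 = (10, 100, +1.0); BH-03−BH-01 = (-115, -10, -1.4).
Solve a·Δx + b·Δy = Δh: det = 10·(-10) − (-115)·100 = 11400.
∂h/∂x = [(+1.0)·(-10) − (-1.4)·100] / 11400 = +0.01140
∂h/∂y = [10·(-1.4) − (-115)·(+1.0)] / 11400 = +0.008860
Head at (155, 120) = 687.5 + (+0.01140)·(5) + (+0.008860)·(100) = 688.44 ft.
That is higher than the 687.5 ft at BH-01, so the point is upgradient.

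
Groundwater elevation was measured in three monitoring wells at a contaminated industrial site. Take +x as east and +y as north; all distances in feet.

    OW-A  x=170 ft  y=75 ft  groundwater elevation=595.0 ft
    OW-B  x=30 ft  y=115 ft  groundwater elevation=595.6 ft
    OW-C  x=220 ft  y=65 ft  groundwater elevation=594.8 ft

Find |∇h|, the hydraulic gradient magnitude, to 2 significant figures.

0.0047

Taking OW-A as reference: OW-B−OW-A = (-140, 40, +0.6); OW-C−OW-A = (50, -10, -0.2).
Solve a·Δx + b·Δy = Δh: det = (-140)·(-10) − 50·40 = -600.
∂h/∂x = [(+0.6)·(-10) − (-0.2)·40] / -600 = -0.003333
∂h/∂y = [(-140)·(-0.2) − 50·(+0.6)] / -600 = +0.003333
|∇h| = √(-0.003333² + 0.003333²) = 0.004714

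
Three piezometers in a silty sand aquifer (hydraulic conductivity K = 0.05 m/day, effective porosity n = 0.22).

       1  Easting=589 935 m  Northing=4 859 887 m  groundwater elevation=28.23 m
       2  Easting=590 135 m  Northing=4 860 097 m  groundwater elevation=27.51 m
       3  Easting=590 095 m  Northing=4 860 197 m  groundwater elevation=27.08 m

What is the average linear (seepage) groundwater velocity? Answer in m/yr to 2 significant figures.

Taking 1 as reference: 2−1 = (200, 210, -0.72); 3−1 = (160, 310, -1.15).
Solve a·Δx + b·Δy = Δh: det = 200·310 − 160·210 = 28400.
∂h/∂x = [(-0.72)·310 − (-1.15)·210] / 28400 = +0.0006444
∂h/∂y = [200·(-1.15) − 160·(-0.72)] / 28400 = -0.004042
|∇h| = √(0.0006444² + -0.004042²) = 0.004093
Seepage velocity v = K·i/n = 0.05 × 0.004093 / 0.22 = 0.0009302 m/day = 0.3398 m/yr.

0.34 m/yr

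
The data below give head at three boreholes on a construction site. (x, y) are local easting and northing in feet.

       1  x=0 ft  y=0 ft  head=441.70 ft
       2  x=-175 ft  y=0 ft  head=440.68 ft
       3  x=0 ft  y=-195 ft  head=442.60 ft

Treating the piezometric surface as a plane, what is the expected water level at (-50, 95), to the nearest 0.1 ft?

∂h/∂x = (440.68 − 441.70) / (-175 − 0) = +0.005829
∂h/∂y = (442.60 − 441.70) / (-195 − 0) = -0.004615
h(-50, 95) = 441.70 + (+0.005829)·(-50) + (-0.004615)·(95) = 441.70 -0.291 -0.438 = 440.970 ft.

441.0 ft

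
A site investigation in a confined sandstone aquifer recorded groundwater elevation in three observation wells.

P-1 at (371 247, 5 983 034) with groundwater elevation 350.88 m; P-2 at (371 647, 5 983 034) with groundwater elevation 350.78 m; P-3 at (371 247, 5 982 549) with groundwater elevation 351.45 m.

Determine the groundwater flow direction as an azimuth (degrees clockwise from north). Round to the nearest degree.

∂h/∂x = (350.78 − 350.88) / (371647 − 371247) = -0.0002500
∂h/∂y = (351.45 − 350.88) / (5982549 − 5983034) = -0.001175
Flow direction (−∇h) has components (+0.0002500 E, +0.001175 N).
Azimuth = atan2(E, N) = atan2(+0.0002500, +0.001175) = 12.0° ≈ 012°.

012°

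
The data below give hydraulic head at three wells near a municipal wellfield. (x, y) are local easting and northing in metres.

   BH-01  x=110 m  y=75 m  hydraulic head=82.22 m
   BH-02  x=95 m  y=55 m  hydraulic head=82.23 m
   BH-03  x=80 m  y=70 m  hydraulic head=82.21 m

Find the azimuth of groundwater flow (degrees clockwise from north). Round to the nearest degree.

331°

Three-point gradient (reference BH-01): Δ to BH-02 = (-15, -20, +0.01), Δ to BH-03 = (-30, -5, -0.01).
∂h/∂x = +0.0004762, ∂h/∂y = -0.0008571 (det = -525).
Flow direction (−∇h) has components (-0.0004762 E, +0.0008571 N).
Azimuth = atan2(E, N) = atan2(-0.0004762, +0.0008571) = 330.9° ≈ 331°.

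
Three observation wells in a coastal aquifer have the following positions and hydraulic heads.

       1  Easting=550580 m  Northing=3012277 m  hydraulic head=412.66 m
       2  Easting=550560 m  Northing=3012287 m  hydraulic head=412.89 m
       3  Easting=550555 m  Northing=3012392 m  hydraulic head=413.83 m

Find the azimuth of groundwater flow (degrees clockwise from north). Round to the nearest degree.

140°

With h = a·x + b·y + c and 1 as origin, the differences give:
  (-20)·a + 10·b = +0.23
  (-25)·a + 115·b = +1.17
Eliminate b (×115 and ×10, subtract): -2050·a = 14.750 → a = ∂h/∂x = -0.007195
Back-substitute: b = ∂h/∂y = +0.008610.
Flow direction (−∇h) has components (+0.007195 E, -0.008610 N).
Azimuth = atan2(E, N) = atan2(+0.007195, -0.008610) = 140.1° ≈ 140°.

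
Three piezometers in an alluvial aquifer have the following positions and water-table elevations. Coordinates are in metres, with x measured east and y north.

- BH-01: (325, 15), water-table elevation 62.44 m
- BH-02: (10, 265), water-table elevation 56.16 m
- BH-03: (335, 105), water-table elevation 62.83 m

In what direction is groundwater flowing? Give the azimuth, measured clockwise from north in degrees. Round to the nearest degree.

265°

Taking BH-01 as reference: BH-02−BH-01 = (-315, 250, -6.28); BH-03−BH-01 = (10, 90, +0.39).
Determinant of the coordinate differences = (-315)·90 − 10·250 = -30850.
∂h/∂x = [(-6.28)·90 − (+0.39)·250] / -30850 = +0.02148
∂h/∂y = [(-315)·(+0.39) − 10·(-6.28)] / -30850 = +0.001947
Flow direction (−∇h) has components (-0.02148 E, -0.001947 N).
Azimuth = atan2(E, N) = atan2(-0.02148, -0.001947) = 264.8° ≈ 265°.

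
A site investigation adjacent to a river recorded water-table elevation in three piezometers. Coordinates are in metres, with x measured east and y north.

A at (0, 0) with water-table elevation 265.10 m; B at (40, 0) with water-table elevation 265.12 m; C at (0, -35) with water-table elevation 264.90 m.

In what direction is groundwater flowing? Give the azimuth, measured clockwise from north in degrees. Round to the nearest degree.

185°

∂h/∂x = (265.12 − 265.10) / (40 − 0) = +0.0005000
∂h/∂y = (264.90 − 265.10) / (-35 − 0) = +0.005714
Flow direction (−∇h) has components (-0.0005000 E, -0.005714 N).
Azimuth = atan2(E, N) = atan2(-0.0005000, -0.005714) = 185.0° ≈ 185°.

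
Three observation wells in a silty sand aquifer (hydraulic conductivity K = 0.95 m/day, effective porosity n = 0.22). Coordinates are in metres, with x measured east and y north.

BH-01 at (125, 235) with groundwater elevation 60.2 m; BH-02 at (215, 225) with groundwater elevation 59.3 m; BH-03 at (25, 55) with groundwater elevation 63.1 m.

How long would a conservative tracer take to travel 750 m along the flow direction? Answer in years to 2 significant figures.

32 years

With h = a·x + b·y + c and BH-01 as origin, the differences give:
  90·a + (-10)·b = -0.9
  (-100)·a + (-180)·b = +2.9
Eliminate b (×(-180) and ×(-10), subtract): -17200·a = 191.00 → a = ∂h/∂x = -0.01110
Back-substitute: b = ∂h/∂y = -0.009942.
|∇h| = √(-0.01110² + -0.009942²) = 0.0149
Seepage velocity v = K·i/n = 0.95 × 0.0149 / 0.22 = 0.06434 m/day.
t = 750 / 0.06434 = 1.166e+04 days = 31.9 years.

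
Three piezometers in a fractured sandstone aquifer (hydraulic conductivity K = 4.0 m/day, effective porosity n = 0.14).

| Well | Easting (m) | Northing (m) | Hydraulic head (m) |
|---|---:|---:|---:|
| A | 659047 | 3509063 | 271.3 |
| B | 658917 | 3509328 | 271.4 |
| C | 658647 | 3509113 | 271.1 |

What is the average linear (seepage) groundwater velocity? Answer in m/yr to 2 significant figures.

Taking A as reference: B−A = (-130, 265, +0.1); C−A = (-400, 50, -0.2).
Determinant of the coordinate differences = (-130)·50 − (-400)·265 = 99500.
∂h/∂x = [(+0.1)·50 − (-0.2)·265] / 99500 = +0.0005829
∂h/∂y = [(-130)·(-0.2) − (-400)·(+0.1)] / 99500 = +0.0006633
|∇h| = √(0.0005829² + 0.0006633²) = 0.000883
Seepage velocity v = K·i/n = 4.0 × 0.000883 / 0.14 = 0.02523 m/day = 9.215 m/yr.

9.2 m/yr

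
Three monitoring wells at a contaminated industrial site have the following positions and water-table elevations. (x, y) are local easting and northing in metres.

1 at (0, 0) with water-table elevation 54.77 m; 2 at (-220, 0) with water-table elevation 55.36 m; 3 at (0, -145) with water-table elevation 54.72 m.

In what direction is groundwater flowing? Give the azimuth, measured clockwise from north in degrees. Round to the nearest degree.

∂h/∂x = (55.36 − 54.77) / (-220 − 0) = -0.002682
∂h/∂y = (54.72 − 54.77) / (-145 − 0) = +0.0003448
Flow direction (−∇h) has components (+0.002682 E, -0.0003448 N).
Azimuth = atan2(E, N) = atan2(+0.002682, -0.0003448) = 97.3° ≈ 097°.

097°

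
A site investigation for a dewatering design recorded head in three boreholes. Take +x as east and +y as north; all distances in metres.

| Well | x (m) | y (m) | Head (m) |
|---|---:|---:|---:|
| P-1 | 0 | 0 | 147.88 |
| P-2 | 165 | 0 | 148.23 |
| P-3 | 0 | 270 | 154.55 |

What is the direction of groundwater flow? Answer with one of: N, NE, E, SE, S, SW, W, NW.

∂h/∂x = (148.23 − 147.88) / (165 − 0) = +0.002121
∂h/∂y = (154.55 − 147.88) / (270 − 0) = +0.02470
Flow = −∇h = (-0.002121 east, -0.02470 north), which points south.

S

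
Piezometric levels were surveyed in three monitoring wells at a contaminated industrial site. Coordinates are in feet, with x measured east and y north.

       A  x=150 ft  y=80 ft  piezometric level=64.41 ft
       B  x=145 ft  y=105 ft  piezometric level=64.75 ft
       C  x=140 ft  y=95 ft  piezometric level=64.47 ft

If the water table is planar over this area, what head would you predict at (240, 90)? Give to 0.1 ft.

Three-point gradient (reference A): Δ to B = (-5, 25, +0.34), Δ to C = (-10, 15, +0.06).
∂h/∂x = +0.02057, ∂h/∂y = +0.01771 (det = 175).
h(240, 90) = 64.41 + (+0.02057)·(90) + (+0.01771)·(10) = 64.41 +1.851 +0.177 = 66.439 ft.

66.4 ft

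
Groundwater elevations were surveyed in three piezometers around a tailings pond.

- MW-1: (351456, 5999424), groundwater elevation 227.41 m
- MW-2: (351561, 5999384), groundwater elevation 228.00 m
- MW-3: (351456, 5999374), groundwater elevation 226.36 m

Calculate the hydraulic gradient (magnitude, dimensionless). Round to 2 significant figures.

0.025

With h = a·x + b·y + c and MW-1 as origin, the differences give:
  105·a + (-40)·b = +0.59
  0·a + (-50)·b = -1.05
Eliminate b (×(-50) and ×(-40), subtract): -5250·a = -71.500 → a = ∂h/∂x = +0.01362
Back-substitute: b = ∂h/∂y = +0.02100.
|∇h| = √(0.01362² + 0.02100²) = 0.02503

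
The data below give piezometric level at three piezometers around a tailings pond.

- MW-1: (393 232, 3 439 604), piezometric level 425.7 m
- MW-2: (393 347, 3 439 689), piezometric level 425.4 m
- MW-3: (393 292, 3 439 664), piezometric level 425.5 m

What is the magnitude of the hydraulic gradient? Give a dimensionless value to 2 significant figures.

0.0028

Three-point gradient (reference MW-1): Δ to MW-2 = (115, 85, -0.3), Δ to MW-3 = (60, 60, -0.2).
∂h/∂x = -0.0005556, ∂h/∂y = -0.002778 (det = 1800).
|∇h| = √(-0.0005556² + -0.002778²) = 0.002833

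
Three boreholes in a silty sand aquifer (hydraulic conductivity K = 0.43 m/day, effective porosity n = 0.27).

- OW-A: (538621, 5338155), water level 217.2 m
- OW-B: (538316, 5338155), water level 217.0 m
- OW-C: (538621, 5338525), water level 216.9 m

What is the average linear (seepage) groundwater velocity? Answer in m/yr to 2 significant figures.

∂h/∂x = (217.0 − 217.2) / (538316 − 538621) = +0.0006557
∂h/∂y = (216.9 − 217.2) / (5338525 − 5338155) = -0.0008108
|∇h| = √(0.0006557² + -0.0008108²) = 0.001043
Seepage velocity v = K·i/n = 0.43 × 0.001043 / 0.27 = 0.001661 m/day = 0.6067 m/yr.

0.61 m/yr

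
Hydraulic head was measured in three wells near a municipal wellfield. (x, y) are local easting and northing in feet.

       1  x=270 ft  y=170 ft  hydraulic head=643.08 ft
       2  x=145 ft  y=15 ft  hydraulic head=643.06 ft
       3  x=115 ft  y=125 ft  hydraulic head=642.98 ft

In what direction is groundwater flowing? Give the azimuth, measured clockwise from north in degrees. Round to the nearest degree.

303°

Taking 1 as reference: 2−1 = (-125, -155, -0.02); 3−1 = (-155, -45, -0.10).
Determinant of the coordinate differences = (-125)·(-45) − (-155)·(-155) = -18400.
∂h/∂x = [(-0.02)·(-45) − (-0.10)·(-155)] / -18400 = +0.0007935
∂h/∂y = [(-125)·(-0.10) − (-155)·(-0.02)] / -18400 = -0.0005109
Flow direction (−∇h) has components (-0.0007935 E, +0.0005109 N).
Azimuth = atan2(E, N) = atan2(-0.0007935, +0.0005109) = 302.8° ≈ 303°.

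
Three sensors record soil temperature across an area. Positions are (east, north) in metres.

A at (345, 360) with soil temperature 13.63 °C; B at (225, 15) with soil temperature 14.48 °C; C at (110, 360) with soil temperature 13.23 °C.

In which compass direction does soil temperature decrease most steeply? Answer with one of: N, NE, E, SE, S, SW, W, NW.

Differences from A: to B (Δx, Δy, Δh) = (-120, -345, +0.85); to C = (-235, 0, -0.40).
Solve a·Δx + b·Δy = ΔT: det = (-120)·0 − (-235)·(-345) = -81075.
∂T/∂x = [(+0.85)·0 − (-0.40)·(-345)] / -81075 = +0.001702
∂T/∂y = [(-120)·(-0.40) − (-235)·(+0.85)] / -81075 = -0.003056
Steepest decrease is along −∇f = (-0.001702 E, +0.003056 N) → northwest.

NW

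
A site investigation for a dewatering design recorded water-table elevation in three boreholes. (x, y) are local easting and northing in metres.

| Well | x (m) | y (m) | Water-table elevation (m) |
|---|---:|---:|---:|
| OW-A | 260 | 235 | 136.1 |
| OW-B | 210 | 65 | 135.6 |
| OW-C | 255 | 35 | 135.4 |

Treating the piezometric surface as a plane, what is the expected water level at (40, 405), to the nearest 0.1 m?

137.2 m

With h = a·x + b·y + c and OW-A as origin, the differences give:
  (-50)·a + (-170)·b = -0.5
  (-5)·a + (-200)·b = -0.7
Eliminate b (×(-200) and ×(-170), subtract): 9150·a = -19.00 → a = ∂h/∂x = -0.002077
Back-substitute: b = ∂h/∂y = +0.003552.
h(40, 405) = 136.1 + (-0.002077)·(-220) + (+0.003552)·(170) = 136.1 +0.457 +0.604 = 137.161 m.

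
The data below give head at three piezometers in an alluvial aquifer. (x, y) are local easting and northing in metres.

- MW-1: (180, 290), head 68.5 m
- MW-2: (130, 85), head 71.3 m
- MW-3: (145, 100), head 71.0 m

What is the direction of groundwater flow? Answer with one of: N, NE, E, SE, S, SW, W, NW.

With h = a·x + b·y + c and MW-1 as origin, the differences give:
  (-50)·a + (-205)·b = +2.8
  (-35)·a + (-190)·b = +2.5
Eliminate b (×(-190) and ×(-205), subtract): 2325·a = -19.50 → a = ∂h/∂x = -0.008387
Back-substitute: b = ∂h/∂y = -0.01161.
Flow = −∇h = (+0.008387 east, +0.01161 north), which points northeast.

NE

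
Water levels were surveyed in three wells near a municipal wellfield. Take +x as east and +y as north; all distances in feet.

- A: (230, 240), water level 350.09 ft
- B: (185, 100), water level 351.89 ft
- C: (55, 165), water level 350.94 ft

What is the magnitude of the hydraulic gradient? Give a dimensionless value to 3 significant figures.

0.0131

Taking A as reference: B−A = (-45, -140, +1.80); C−A = (-175, -75, +0.85).
Determinant of the coordinate differences = (-45)·(-75) − (-175)·(-140) = -21125.
∂h/∂x = [(+1.80)·(-75) − (+0.85)·(-140)] / -21125 = +0.0007574
∂h/∂y = [(-45)·(+0.85) − (-175)·(+1.80)] / -21125 = -0.01310
|∇h| = √(0.0007574² + -0.01310²) = 0.01312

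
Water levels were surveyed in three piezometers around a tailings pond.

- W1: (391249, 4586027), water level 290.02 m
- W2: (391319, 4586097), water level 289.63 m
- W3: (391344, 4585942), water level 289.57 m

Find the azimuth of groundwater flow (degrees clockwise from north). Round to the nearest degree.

085°

Differences from W1: to W2 (Δx, Δy, Δh) = (70, 70, -0.39); to W3 = (95, -85, -0.45).
Determinant of the coordinate differences = 70·(-85) − 95·70 = -12600.
∂h/∂x = [(-0.39)·(-85) − (-0.45)·70] / -12600 = -0.005131
∂h/∂y = [70·(-0.45) − 95·(-0.39)] / -12600 = -0.0004405
Flow direction (−∇h) has components (+0.005131 E, +0.0004405 N).
Azimuth = atan2(E, N) = atan2(+0.005131, +0.0004405) = 85.1° ≈ 085°.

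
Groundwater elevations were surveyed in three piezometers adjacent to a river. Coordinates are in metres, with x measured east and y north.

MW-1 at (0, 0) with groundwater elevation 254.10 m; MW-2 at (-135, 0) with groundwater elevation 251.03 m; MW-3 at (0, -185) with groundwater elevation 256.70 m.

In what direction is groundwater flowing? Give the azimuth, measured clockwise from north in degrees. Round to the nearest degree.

302°

∂h/∂x = (251.03 − 254.10) / (-135 − 0) = +0.02274
∂h/∂y = (256.70 − 254.10) / (-185 − 0) = -0.01405
Flow direction (−∇h) has components (-0.02274 E, +0.01405 N).
Azimuth = atan2(E, N) = atan2(-0.02274, +0.01405) = 301.7° ≈ 302°.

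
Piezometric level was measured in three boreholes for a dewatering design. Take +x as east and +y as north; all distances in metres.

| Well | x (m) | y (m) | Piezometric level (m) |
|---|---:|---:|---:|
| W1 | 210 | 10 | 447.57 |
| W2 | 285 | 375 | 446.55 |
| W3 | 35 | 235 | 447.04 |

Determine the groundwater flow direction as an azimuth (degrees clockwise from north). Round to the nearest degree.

009°

With h = a·x + b·y + c and W1 as origin, the differences give:
  75·a + 365·b = -1.02
  (-175)·a + 225·b = -0.53
Eliminate b (×225 and ×365, subtract): 80750·a = -36.050 → a = ∂h/∂x = -0.0004464
Back-substitute: b = ∂h/∂y = -0.002703.
Flow direction (−∇h) has components (+0.0004464 E, +0.002703 N).
Azimuth = atan2(E, N) = atan2(+0.0004464, +0.002703) = 9.4° ≈ 009°.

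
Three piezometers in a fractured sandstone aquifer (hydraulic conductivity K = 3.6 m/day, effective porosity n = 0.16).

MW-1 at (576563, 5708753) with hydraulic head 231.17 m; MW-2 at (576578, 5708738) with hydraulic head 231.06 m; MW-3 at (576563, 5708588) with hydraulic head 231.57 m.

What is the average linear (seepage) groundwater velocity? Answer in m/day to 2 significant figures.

With h = a·x + b·y + c and MW-1 as origin, the differences give:
  15·a + (-15)·b = -0.11
  0·a + (-165)·b = +0.40
Eliminate b (×(-165) and ×(-15), subtract): -2475·a = 24.150 → a = ∂h/∂x = -0.009758
Back-substitute: b = ∂h/∂y = -0.002424.
|∇h| = √(-0.009758² + -0.002424²) = 0.01005
Seepage velocity v = K·i/n = 3.6 × 0.01005 / 0.16 = 0.2261 m/day.

0.23 m/day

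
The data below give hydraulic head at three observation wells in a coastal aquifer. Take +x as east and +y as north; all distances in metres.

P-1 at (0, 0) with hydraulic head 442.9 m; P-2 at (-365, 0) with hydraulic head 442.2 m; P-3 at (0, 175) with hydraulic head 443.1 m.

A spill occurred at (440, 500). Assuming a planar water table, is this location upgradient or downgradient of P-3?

∂h/∂x = (442.2 − 442.9) / (-365 − 0) = +0.001918
∂h/∂y = (443.1 − 442.9) / (175 − 0) = +0.001143
Head at (440, 500) = 442.9 + (+0.001918)·(440) + (+0.001143)·(500) = 444.32 m.
That is higher than the 443.1 m at P-3, so the point is upgradient.

upgradient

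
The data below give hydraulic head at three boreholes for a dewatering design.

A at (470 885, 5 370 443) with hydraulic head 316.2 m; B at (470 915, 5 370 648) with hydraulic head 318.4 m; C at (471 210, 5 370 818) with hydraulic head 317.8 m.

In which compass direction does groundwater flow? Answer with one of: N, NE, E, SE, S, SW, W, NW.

Taking A as reference: B−A = (30, 205, +2.2); C−A = (325, 375, +1.6).
Solve a·Δx + b·Δy = Δh: det = 30·375 − 325·205 = -55375.
∂h/∂x = [(+2.2)·375 − (+1.6)·205] / -55375 = -0.008975
∂h/∂y = [30·(+1.6) − 325·(+2.2)] / -55375 = +0.01205
Flow = −∇h = (+0.008975 east, -0.01205 north), which points southeast.

SE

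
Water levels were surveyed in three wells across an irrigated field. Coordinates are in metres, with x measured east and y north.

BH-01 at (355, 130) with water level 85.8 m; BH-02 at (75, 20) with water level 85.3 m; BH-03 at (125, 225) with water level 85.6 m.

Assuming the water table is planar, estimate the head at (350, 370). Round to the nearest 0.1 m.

With h = a·x + b·y + c and BH-01 as origin, the differences give:
  (-280)·a + (-110)·b = -0.5
  (-230)·a + 95·b = -0.2
Eliminate b (×95 and ×(-110), subtract): -51900·a = -69.50 → a = ∂h/∂x = +0.001339
Back-substitute: b = ∂h/∂y = +0.001137.
h(350, 370) = 85.8 + (+0.001339)·(-5) + (+0.001137)·(240) = 85.8 -0.007 +0.273 = 86.066 m.

86.1 m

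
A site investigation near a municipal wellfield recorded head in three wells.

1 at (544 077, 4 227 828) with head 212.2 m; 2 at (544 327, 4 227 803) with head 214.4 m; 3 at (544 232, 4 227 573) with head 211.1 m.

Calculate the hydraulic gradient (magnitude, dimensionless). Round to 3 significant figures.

0.0142

Taking 1 as reference: 2−1 = (250, -25, +2.2); 3−1 = (155, -255, -1.1).
Solve a·Δx + b·Δy = Δh: det = 250·(-255) − 155·(-25) = -59875.
∂h/∂x = [(+2.2)·(-255) − (-1.1)·(-25)] / -59875 = +0.009829
∂h/∂y = [250·(-1.1) − 155·(+2.2)] / -59875 = +0.01029
|∇h| = √(0.009829² + 0.01029²) = 0.01423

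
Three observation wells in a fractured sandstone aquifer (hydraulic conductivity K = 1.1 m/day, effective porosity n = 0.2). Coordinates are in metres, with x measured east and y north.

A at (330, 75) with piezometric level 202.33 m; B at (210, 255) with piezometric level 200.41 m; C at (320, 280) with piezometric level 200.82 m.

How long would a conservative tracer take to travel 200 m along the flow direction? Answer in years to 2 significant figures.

With h = a·x + b·y + c and A as origin, the differences give:
  (-120)·a + 180·b = -1.92
  (-10)·a + 205·b = -1.51
Eliminate b (×205 and ×180, subtract): -22800·a = -121.800 → a = ∂h/∂x = +0.005342
Back-substitute: b = ∂h/∂y = -0.007105.
|∇h| = √(0.005342² + -0.007105²) = 0.008889
Seepage velocity v = K·i/n = 1.1 × 0.008889 / 0.2 = 0.04889 m/day.
t = 200 / 0.04889 = 4091 days = 11.2 years.

11 years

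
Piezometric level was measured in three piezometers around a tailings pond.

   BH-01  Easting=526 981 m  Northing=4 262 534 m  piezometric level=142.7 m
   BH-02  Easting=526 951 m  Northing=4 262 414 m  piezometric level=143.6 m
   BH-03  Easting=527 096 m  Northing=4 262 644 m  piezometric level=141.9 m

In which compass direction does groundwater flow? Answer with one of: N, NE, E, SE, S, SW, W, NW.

Taking BH-01 as reference: BH-02−BH-01 = (-30, -120, +0.9); BH-03−BH-01 = (115, 110, -0.8).
Determinant of the coordinate differences = (-30)·110 − 115·(-120) = 10500.
∂h/∂x = [(+0.9)·110 − (-0.8)·(-120)] / 10500 = +0.0002857
∂h/∂y = [(-30)·(-0.8) − 115·(+0.9)] / 10500 = -0.007571
Flow = −∇h = (-0.0002857 east, +0.007571 north), which points north.

N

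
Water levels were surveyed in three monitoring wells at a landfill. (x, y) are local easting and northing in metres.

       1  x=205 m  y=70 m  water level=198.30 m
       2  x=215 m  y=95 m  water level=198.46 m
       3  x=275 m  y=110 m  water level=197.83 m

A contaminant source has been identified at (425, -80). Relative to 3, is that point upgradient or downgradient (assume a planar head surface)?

downgradient

Taking 1 as reference: 2−1 = (10, 25, +0.16); 3−1 = (70, 40, -0.47).
Determinant of the coordinate differences = 10·40 − 70·25 = -1350.
∂h/∂x = [(+0.16)·40 − (-0.47)·25] / -1350 = -0.01344
∂h/∂y = [10·(-0.47) − 70·(+0.16)] / -1350 = +0.01178
Head at (425, -80) = 198.30 + (-0.01344)·(220) + (+0.01178)·(-150) = 193.58 m.
That is lower than the 197.83 m at 3, so the point is downgradient.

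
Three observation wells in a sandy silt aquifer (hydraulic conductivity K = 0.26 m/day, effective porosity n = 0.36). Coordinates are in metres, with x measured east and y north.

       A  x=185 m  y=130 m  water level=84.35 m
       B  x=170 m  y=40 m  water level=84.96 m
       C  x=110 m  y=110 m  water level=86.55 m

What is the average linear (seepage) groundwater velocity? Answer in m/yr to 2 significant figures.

Taking A as reference: B−A = (-15, -90, +0.61); C−A = (-75, -20, +2.20).
Determinant of the coordinate differences = (-15)·(-20) − (-75)·(-90) = -6450.
∂h/∂x = [(+0.61)·(-20) − (+2.20)·(-90)] / -6450 = -0.02881
∂h/∂y = [(-15)·(+2.20) − (-75)·(+0.61)] / -6450 = -0.001977
|∇h| = √(-0.02881² + -0.001977²) = 0.02888
Seepage velocity v = K·i/n = 0.26 × 0.02888 / 0.36 = 0.02086 m/day = 7.619 m/yr.

7.6 m/yr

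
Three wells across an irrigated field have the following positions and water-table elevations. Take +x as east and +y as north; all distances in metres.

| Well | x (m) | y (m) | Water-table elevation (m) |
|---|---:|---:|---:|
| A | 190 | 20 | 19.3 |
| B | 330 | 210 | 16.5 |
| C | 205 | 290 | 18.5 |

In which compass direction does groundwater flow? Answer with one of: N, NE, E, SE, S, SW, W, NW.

E

Taking A as reference: B−A = (140, 190, -2.8); C−A = (15, 270, -0.8).
Solve a·Δx + b·Δy = Δh: det = 140·270 − 15·190 = 34950.
∂h/∂x = [(-2.8)·270 − (-0.8)·190] / 34950 = -0.01728
∂h/∂y = [140·(-0.8) − 15·(-2.8)] / 34950 = -0.002003
Flow = −∇h = (+0.01728 east, +0.002003 north), which points east.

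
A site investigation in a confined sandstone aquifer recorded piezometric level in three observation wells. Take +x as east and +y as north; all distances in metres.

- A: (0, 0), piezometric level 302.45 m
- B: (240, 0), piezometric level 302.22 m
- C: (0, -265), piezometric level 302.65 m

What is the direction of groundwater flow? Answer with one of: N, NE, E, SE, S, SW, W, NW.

NE

∂h/∂x = (302.22 − 302.45) / (240 − 0) = -0.0009583
∂h/∂y = (302.65 − 302.45) / (-265 − 0) = -0.0007547
Flow = −∇h = (+0.0009583 east, +0.0007547 north), which points northeast.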